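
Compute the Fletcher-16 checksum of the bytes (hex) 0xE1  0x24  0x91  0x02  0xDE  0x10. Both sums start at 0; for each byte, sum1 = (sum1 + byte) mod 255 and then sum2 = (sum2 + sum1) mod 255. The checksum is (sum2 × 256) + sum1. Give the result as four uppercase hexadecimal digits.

Running sums (mod 255):
  after byte 0 (0xE1): sum1=225, sum2=225
  after byte 1 (0x24): sum1=6, sum2=231
  after byte 2 (0x91): sum1=151, sum2=127
  after byte 3 (0x02): sum1=153, sum2=25
  after byte 4 (0xDE): sum1=120, sum2=145
  after byte 5 (0x10): sum1=136, sum2=26
Checksum = sum2·256 + sum1 = 26·256 + 136 = 6792 = 0x1A88.

1A88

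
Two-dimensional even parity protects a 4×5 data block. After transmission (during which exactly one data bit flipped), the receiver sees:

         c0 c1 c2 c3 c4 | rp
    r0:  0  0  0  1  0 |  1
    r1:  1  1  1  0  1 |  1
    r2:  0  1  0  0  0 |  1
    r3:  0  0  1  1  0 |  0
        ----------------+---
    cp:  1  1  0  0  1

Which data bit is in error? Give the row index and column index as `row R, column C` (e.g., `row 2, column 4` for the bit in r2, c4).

Recompute each row's even parity and compare to rp:
  r0: data parity 1, sent rp 1 → ok
  r1: data parity 0, sent rp 1 → mismatch
  r2: data parity 1, sent rp 1 → ok
  r3: data parity 0, sent rp 0 → ok
Recompute each column's even parity and compare to cp:
  c0: data parity 1, sent cp 1 → ok
  c1: data parity 0, sent cp 1 → mismatch
  c2: data parity 0, sent cp 0 → ok
  c3: data parity 0, sent cp 0 → ok
  c4: data parity 1, sent cp 1 → ok
Exactly one row (r1) and one column (c1) fail → the flipped bit is at their intersection.

row 1, column 1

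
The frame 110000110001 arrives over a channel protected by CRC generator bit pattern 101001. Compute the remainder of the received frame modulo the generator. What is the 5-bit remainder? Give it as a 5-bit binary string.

Modulo-2 division of 110000110001 by 101001:
  pos 0: 110000 XOR 101001 = 011001
  pos 1: 110011 XOR 101001 = 011010
  pos 2: 110101 XOR 101001 = 011100
  pos 3: 111000 XOR 101001 = 010001
  pos 4: 100010 XOR 101001 = 001011
  pos 6: 101101 XOR 101001 = 000100
Remainder = 00100 (nonzero — an error is detected).

00100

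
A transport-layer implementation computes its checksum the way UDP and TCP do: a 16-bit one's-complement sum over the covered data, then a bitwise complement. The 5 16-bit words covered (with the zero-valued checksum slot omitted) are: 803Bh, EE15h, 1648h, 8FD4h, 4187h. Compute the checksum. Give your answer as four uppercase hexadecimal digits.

AA0A

One's-complement addition (fold any carry out of bit 15 back into bit 0):
  0x803B + 0xEE15 = 0x16E50 → wrap carry → 0x6E51
  0x6E51 + 0x1648 = 0x08499
  0x8499 + 0x8FD4 = 0x1146D → wrap carry → 0x146E
  0x146E + 0x4187 = 0x055F5
One's-complement sum = 0x55F5.
Checksum = ~0x55F5 & 0xFFFF = 0xAA0A.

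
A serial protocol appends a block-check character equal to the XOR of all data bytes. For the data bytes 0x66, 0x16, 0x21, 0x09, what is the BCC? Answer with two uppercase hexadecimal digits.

58

XOR the bytes together:
  start with 0x66
  0x66 ⊕ 0x16 = 0x70
  0x70 ⊕ 0x21 = 0x51
  0x51 ⊕ 0x09 = 0x58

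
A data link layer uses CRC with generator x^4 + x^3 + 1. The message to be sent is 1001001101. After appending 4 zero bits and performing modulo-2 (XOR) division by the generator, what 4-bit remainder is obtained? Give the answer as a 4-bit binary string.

Append 4 zeros: 10010011010000. Divide by 11001 (XOR where the leading bit is 1):
  pos 0: 10010 XOR 11001 = 01011
  pos 1: 10110 XOR 11001 = 01111
  pos 2: 11111 XOR 11001 = 00110
  pos 4: 11010 XOR 11001 = 00011
  pos 7: 11100 XOR 11001 = 00101
  pos 9: 10100 XOR 11001 = 01101
Remainder (last 4 bits) = 1101. This is the CRC / FCS.

1101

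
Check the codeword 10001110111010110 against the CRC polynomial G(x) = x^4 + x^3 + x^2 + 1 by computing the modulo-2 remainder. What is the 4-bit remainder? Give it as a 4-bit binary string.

0000

Modulo-2 division of 10001110111010110 by 11101:
  pos 0: 10001 XOR 11101 = 01100
  pos 1: 11001 XOR 11101 = 00100
  pos 3: 10010 XOR 11101 = 01111
  pos 4: 11111 XOR 11101 = 00010
  pos 7: 10110 XOR 11101 = 01011
  pos 8: 10111 XOR 11101 = 01010
  pos 9: 10100 XOR 11101 = 01001
  pos 10: 10011 XOR 11101 = 01110
  pos 11: 11101 XOR 11101 = 00000
Remainder = 0000 (zero — the frame passes the CRC check).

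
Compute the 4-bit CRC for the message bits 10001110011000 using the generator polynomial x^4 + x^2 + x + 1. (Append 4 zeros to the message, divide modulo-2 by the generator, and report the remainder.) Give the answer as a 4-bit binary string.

Append 4 zeros: 100011100110000000. Divide by 10111 (XOR where the leading bit is 1):
  pos 0: 10001 XOR 10111 = 00110
  pos 2: 11011 XOR 10111 = 01100
  pos 3: 11000 XOR 10111 = 01111
  pos 4: 11110 XOR 10111 = 01001
  pos 5: 10011 XOR 10111 = 00100
  pos 7: 10010 XOR 10111 = 00101
  pos 9: 10100 XOR 10111 = 00011
  pos 12: 11000 XOR 10111 = 01111
  pos 13: 11110 XOR 10111 = 01001
Remainder (last 4 bits) = 1001. This is the CRC / FCS.

1001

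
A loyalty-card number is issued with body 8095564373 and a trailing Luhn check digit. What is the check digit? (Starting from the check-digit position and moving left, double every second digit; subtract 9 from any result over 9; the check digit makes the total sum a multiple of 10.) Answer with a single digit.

Partial digits right→left: 3 7 3 4 6 5 5 9 0 8
Double every second digit counting from the check-digit position (so the 1st, 3rd, 5th, ... of the partial from the right).
  doubled (with −9 where >9): 6 6 3 1 0 → sum 16
  kept as-is: 7 4 5 9 8 → sum 33
Total = 16 + 33 = 49.
Check digit = (10 − (49 mod 10)) mod 10 = 1.

1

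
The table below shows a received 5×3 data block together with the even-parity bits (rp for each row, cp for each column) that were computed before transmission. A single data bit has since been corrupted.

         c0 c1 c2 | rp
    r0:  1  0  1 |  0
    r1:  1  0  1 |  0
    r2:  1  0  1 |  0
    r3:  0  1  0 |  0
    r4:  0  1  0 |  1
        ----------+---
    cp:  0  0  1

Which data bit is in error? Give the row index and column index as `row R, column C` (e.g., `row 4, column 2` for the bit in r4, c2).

row 3, column 0

Recompute each row's even parity and compare to rp:
  r0: data parity 0, sent rp 0 → ok
  r1: data parity 0, sent rp 0 → ok
  r2: data parity 0, sent rp 0 → ok
  r3: data parity 1, sent rp 0 → mismatch
  r4: data parity 1, sent rp 1 → ok
Recompute each column's even parity and compare to cp:
  c0: data parity 1, sent cp 0 → mismatch
  c1: data parity 0, sent cp 0 → ok
  c2: data parity 1, sent cp 1 → ok
Exactly one row (r3) and one column (c0) fail → the flipped bit is at their intersection.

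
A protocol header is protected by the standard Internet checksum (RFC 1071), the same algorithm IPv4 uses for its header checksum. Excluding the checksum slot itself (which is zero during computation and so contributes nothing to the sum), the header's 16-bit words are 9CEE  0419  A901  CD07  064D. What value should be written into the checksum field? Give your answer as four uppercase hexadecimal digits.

One's-complement addition (fold any carry out of bit 15 back into bit 0):
  0x9CEE + 0x0419 = 0x0A107
  0xA107 + 0xA901 = 0x14A08 → wrap carry → 0x4A09
  0x4A09 + 0xCD07 = 0x11710 → wrap carry → 0x1711
  0x1711 + 0x064D = 0x01D5E
One's-complement sum = 0x1D5E.
Checksum = ~0x1D5E & 0xFFFF = 0xE2A1.

E2A1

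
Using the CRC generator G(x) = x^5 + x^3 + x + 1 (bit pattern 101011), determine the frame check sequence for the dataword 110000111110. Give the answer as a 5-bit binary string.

10011

Append 5 zeros: 11000011111000000. Divide by 101011 (XOR where the leading bit is 1):
  pos 0: 110000 XOR 101011 = 011011
  pos 1: 110111 XOR 101011 = 011100
  pos 2: 111001 XOR 101011 = 010010
  pos 3: 100101 XOR 101011 = 001110
  pos 5: 111011 XOR 101011 = 010000
  pos 6: 100000 XOR 101011 = 001011
  pos 8: 101100 XOR 101011 = 000111
  pos 11: 111000 XOR 101011 = 010011
Remainder (last 5 bits) = 10011. This is the CRC / FCS.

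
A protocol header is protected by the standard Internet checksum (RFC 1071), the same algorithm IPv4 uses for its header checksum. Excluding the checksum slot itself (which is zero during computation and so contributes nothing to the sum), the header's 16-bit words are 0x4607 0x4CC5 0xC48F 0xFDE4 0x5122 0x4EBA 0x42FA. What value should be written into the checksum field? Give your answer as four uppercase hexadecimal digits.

C7E7

One's-complement addition (fold any carry out of bit 15 back into bit 0):
  0x4607 + 0x4CC5 = 0x092CC
  0x92CC + 0xC48F = 0x1575B → wrap carry → 0x575C
  0x575C + 0xFDE4 = 0x15540 → wrap carry → 0x5541
  0x5541 + 0x5122 = 0x0A663
  0xA663 + 0x4EBA = 0x0F51D
  0xF51D + 0x42FA = 0x13817 → wrap carry → 0x3818
One's-complement sum = 0x3818.
Checksum = ~0x3818 & 0xFFFF = 0xC7E7.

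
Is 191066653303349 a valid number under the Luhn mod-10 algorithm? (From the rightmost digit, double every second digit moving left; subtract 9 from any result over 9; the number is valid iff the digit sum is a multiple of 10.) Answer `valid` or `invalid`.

From the right, keep odd positions and double even positions (subtract 9 from any doubled value over 9):
  doubled (positions 2,4,...): 8 6 6 1 3 0 9 → sum 33
  kept (positions 1,3,...): 9 3 0 3 6 6 1 1 → sum 29
Total = 62.
62 mod 10 = 2, so the number is invalid.

invalid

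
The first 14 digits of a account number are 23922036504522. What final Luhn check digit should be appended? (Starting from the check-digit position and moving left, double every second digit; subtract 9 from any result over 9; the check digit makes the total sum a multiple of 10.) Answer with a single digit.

Partial digits right→left: 2 2 5 4 0 5 6 3 0 2 2 9 3 2
Double every second digit counting from the check-digit position (so the 1st, 3rd, 5th, ... of the partial from the right).
  doubled (with −9 where >9): 4 1 0 3 0 4 6 → sum 18
  kept as-is: 2 4 5 3 2 9 2 → sum 27
Total = 18 + 27 = 45.
Check digit = (10 − (45 mod 10)) mod 10 = 5.

5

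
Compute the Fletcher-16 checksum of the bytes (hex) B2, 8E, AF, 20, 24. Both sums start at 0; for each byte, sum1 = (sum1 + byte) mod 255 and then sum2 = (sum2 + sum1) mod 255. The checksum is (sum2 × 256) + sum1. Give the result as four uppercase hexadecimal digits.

2B35

Running sums (mod 255):
  after byte 0 (B2): sum1=178, sum2=178
  after byte 1 (8E): sum1=65, sum2=243
  after byte 2 (AF): sum1=240, sum2=228
  after byte 3 (20): sum1=17, sum2=245
  after byte 4 (24): sum1=53, sum2=43
Checksum = sum2·256 + sum1 = 43·256 + 53 = 11061 = 0x2B35.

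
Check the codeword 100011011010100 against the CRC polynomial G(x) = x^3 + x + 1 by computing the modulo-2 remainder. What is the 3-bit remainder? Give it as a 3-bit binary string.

Modulo-2 division of 100011011010100 by 1011:
  pos 0: 1000 XOR 1011 = 0011
  pos 2: 1111 XOR 1011 = 0100
  pos 3: 1000 XOR 1011 = 0011
  pos 5: 1111 XOR 1011 = 0100
  pos 6: 1000 XOR 1011 = 0011
  pos 8: 1110 XOR 1011 = 0101
  pos 9: 1011 XOR 1011 = 0000
Remainder = 000 (zero — the frame passes the CRC check).

000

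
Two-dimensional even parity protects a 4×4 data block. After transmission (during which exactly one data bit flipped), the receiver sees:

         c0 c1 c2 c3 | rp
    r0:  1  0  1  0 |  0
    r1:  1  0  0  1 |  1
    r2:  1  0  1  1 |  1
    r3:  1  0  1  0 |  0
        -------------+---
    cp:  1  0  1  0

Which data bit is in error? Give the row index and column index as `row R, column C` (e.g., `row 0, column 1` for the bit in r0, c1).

Recompute each row's even parity and compare to rp:
  r0: data parity 0, sent rp 0 → ok
  r1: data parity 0, sent rp 1 → mismatch
  r2: data parity 1, sent rp 1 → ok
  r3: data parity 0, sent rp 0 → ok
Recompute each column's even parity and compare to cp:
  c0: data parity 0, sent cp 1 → mismatch
  c1: data parity 0, sent cp 0 → ok
  c2: data parity 1, sent cp 1 → ok
  c3: data parity 0, sent cp 0 → ok
Exactly one row (r1) and one column (c0) fail → the flipped bit is at their intersection.

row 1, column 0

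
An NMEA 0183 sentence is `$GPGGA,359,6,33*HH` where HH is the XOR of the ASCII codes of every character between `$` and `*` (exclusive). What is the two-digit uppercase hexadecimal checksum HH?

XOR the ASCII codes of the payload characters:
  'G' = 0x47 → acc = 0x47
  'P' = 0x50 → acc = 0x17
  'G' = 0x47 → acc = 0x50
  'G' = 0x47 → acc = 0x17
  'A' = 0x41 → acc = 0x56
  ',' = 0x2C → acc = 0x7A
  '3' = 0x33 → acc = 0x49
  '5' = 0x35 → acc = 0x7C
  '9' = 0x39 → acc = 0x45
  ',' = 0x2C → acc = 0x69
  '6' = 0x36 → acc = 0x5F
  ',' = 0x2C → acc = 0x73
  '3' = 0x33 → acc = 0x40
  '3' = 0x33 → acc = 0x73
Checksum = 0x73.

73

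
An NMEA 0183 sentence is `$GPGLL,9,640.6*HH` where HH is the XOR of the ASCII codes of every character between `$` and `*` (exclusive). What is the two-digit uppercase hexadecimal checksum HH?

XOR the ASCII codes of the payload characters:
  'G' = 0x47 → acc = 0x47
  'P' = 0x50 → acc = 0x17
  'G' = 0x47 → acc = 0x50
  'L' = 0x4C → acc = 0x1C
  'L' = 0x4C → acc = 0x50
  ',' = 0x2C → acc = 0x7C
  '9' = 0x39 → acc = 0x45
  ',' = 0x2C → acc = 0x69
  '6' = 0x36 → acc = 0x5F
  '4' = 0x34 → acc = 0x6B
  '0' = 0x30 → acc = 0x5B
  '.' = 0x2E → acc = 0x75
  '6' = 0x36 → acc = 0x43
Checksum = 0x43.

43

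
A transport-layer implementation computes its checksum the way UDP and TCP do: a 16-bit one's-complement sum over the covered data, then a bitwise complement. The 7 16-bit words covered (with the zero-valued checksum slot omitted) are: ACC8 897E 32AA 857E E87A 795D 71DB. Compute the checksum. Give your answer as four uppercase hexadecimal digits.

One's-complement addition (fold any carry out of bit 15 back into bit 0):
  0xACC8 + 0x897E = 0x13646 → wrap carry → 0x3647
  0x3647 + 0x32AA = 0x068F1
  0x68F1 + 0x857E = 0x0EE6F
  0xEE6F + 0xE87A = 0x1D6E9 → wrap carry → 0xD6EA
  0xD6EA + 0x795D = 0x15047 → wrap carry → 0x5048
  0x5048 + 0x71DB = 0x0C223
One's-complement sum = 0xC223.
Checksum = ~0xC223 & 0xFFFF = 0x3DDC.

3DDC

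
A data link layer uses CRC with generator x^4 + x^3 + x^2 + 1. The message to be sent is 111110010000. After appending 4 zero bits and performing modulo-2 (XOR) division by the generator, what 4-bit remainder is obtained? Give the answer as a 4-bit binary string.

Append 4 zeros: 1111100100000000. Divide by 11101 (XOR where the leading bit is 1):
  pos 0: 11111 XOR 11101 = 00010
  pos 3: 10001 XOR 11101 = 01100
  pos 4: 11000 XOR 11101 = 00101
  pos 6: 10100 XOR 11101 = 01001
  pos 7: 10010 XOR 11101 = 01111
  pos 8: 11110 XOR 11101 = 00011
  pos 11: 11000 XOR 11101 = 00101
Remainder (last 4 bits) = 0101. This is the CRC / FCS.

0101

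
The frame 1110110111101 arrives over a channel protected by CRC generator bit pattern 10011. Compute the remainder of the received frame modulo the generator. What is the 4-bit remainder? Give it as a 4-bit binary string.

Modulo-2 division of 1110110111101 by 10011:
  pos 0: 11101 XOR 10011 = 01110
  pos 1: 11101 XOR 10011 = 01110
  pos 2: 11100 XOR 10011 = 01111
  pos 3: 11111 XOR 10011 = 01100
  pos 4: 11001 XOR 10011 = 01010
  pos 5: 10101 XOR 10011 = 00110
  pos 7: 11010 XOR 10011 = 01001
  pos 8: 10011 XOR 10011 = 00000
Remainder = 0000 (zero — the frame passes the CRC check).

0000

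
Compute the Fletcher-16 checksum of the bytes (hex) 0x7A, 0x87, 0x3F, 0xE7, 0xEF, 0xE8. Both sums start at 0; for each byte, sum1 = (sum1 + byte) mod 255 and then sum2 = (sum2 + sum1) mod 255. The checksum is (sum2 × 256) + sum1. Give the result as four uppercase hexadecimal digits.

0202

Running sums (mod 255):
  after byte 0 (0x7A): sum1=122, sum2=122
  after byte 1 (0x87): sum1=2, sum2=124
  after byte 2 (0x3F): sum1=65, sum2=189
  after byte 3 (0xE7): sum1=41, sum2=230
  after byte 4 (0xEF): sum1=25, sum2=0
  after byte 5 (0xE8): sum1=2, sum2=2
Checksum = sum2·256 + sum1 = 2·256 + 2 = 514 = 0x0202.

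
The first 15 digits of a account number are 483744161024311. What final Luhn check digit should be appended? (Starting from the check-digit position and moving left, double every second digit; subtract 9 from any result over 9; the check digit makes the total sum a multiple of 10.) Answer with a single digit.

Partial digits right→left: 1 1 3 4 2 0 1 6 1 4 4 7 3 8 4
Double every second digit counting from the check-digit position (so the 1st, 3rd, 5th, ... of the partial from the right).
  doubled (with −9 where >9): 2 6 4 2 2 8 6 8 → sum 38
  kept as-is: 1 4 0 6 4 7 8 → sum 30
Total = 38 + 30 = 68.
Check digit = (10 − (68 mod 10)) mod 10 = 2.

2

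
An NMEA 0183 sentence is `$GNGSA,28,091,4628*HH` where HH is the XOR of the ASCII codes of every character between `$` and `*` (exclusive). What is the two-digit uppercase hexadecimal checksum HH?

4A

XOR the ASCII codes of the payload characters:
  'G' = 0x47 → acc = 0x47
  'N' = 0x4E → acc = 0x09
  'G' = 0x47 → acc = 0x4E
  'S' = 0x53 → acc = 0x1D
  'A' = 0x41 → acc = 0x5C
  ',' = 0x2C → acc = 0x70
  '2' = 0x32 → acc = 0x42
  '8' = 0x38 → acc = 0x7A
  ',' = 0x2C → acc = 0x56
  '0' = 0x30 → acc = 0x66
  '9' = 0x39 → acc = 0x5F
  '1' = 0x31 → acc = 0x6E
  ',' = 0x2C → acc = 0x42
  '4' = 0x34 → acc = 0x76
  '6' = 0x36 → acc = 0x40
  '2' = 0x32 → acc = 0x72
  '8' = 0x38 → acc = 0x4A
Checksum = 0x4A.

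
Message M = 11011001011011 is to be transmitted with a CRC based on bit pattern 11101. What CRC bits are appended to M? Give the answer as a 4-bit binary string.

Append 4 zeros: 110110010110110000. Divide by 11101 (XOR where the leading bit is 1):
  pos 0: 11011 XOR 11101 = 00110
  pos 2: 11000 XOR 11101 = 00101
  pos 4: 10110 XOR 11101 = 01011
  pos 5: 10111 XOR 11101 = 01010
  pos 6: 10101 XOR 11101 = 01000
  pos 7: 10000 XOR 11101 = 01101
  pos 8: 11011 XOR 11101 = 00110
  pos 10: 11010 XOR 11101 = 00111
  pos 12: 11100 XOR 11101 = 00001
Remainder (last 4 bits) = 0010. This is the CRC / FCS.

0010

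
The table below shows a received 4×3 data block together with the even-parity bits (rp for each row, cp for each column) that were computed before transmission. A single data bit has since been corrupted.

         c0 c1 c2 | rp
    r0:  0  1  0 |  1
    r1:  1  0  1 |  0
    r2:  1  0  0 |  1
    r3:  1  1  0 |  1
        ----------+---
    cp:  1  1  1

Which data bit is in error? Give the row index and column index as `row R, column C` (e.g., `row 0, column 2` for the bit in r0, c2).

row 3, column 1

Recompute each row's even parity and compare to rp:
  r0: data parity 1, sent rp 1 → ok
  r1: data parity 0, sent rp 0 → ok
  r2: data parity 1, sent rp 1 → ok
  r3: data parity 0, sent rp 1 → mismatch
Recompute each column's even parity and compare to cp:
  c0: data parity 1, sent cp 1 → ok
  c1: data parity 0, sent cp 1 → mismatch
  c2: data parity 1, sent cp 1 → ok
Exactly one row (r3) and one column (c1) fail → the flipped bit is at their intersection.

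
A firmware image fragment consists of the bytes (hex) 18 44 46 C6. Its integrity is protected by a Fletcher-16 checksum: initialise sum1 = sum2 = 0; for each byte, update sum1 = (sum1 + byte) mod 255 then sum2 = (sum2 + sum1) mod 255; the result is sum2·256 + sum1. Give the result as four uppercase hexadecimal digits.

Running sums (mod 255):
  after byte 0 (18): sum1=24, sum2=24
  after byte 1 (44): sum1=92, sum2=116
  after byte 2 (46): sum1=162, sum2=23
  after byte 3 (C6): sum1=105, sum2=128
Checksum = sum2·256 + sum1 = 128·256 + 105 = 32873 = 0x8069.

8069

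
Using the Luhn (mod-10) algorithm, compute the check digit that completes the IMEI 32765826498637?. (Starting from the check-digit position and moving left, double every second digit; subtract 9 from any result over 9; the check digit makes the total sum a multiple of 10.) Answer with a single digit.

4

Partial digits right→left: 7 3 6 8 9 4 6 2 8 5 6 7 2 3
Double every second digit counting from the check-digit position (so the 1st, 3rd, 5th, ... of the partial from the right).
  doubled (with −9 where >9): 5 3 9 3 7 3 4 → sum 34
  kept as-is: 3 8 4 2 5 7 3 → sum 32
Total = 34 + 32 = 66.
Check digit = (10 − (66 mod 10)) mod 10 = 4.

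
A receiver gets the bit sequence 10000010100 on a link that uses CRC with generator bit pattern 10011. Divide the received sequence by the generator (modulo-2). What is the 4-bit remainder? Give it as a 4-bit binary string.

0000

Modulo-2 division of 10000010100 by 10011:
  pos 0: 10000 XOR 10011 = 00011
  pos 3: 11010 XOR 10011 = 01001
  pos 4: 10011 XOR 10011 = 00000
Remainder = 0000 (zero — the frame passes the CRC check).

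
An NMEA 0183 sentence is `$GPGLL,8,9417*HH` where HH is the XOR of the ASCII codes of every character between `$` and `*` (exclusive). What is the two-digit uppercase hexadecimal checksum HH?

XOR the ASCII codes of the payload characters:
  'G' = 0x47 → acc = 0x47
  'P' = 0x50 → acc = 0x17
  'G' = 0x47 → acc = 0x50
  'L' = 0x4C → acc = 0x1C
  'L' = 0x4C → acc = 0x50
  ',' = 0x2C → acc = 0x7C
  '8' = 0x38 → acc = 0x44
  ',' = 0x2C → acc = 0x68
  '9' = 0x39 → acc = 0x51
  '4' = 0x34 → acc = 0x65
  '1' = 0x31 → acc = 0x54
  '7' = 0x37 → acc = 0x63
Checksum = 0x63.

63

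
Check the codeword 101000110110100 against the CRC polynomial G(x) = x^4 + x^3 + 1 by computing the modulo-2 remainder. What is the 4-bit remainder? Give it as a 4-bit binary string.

Modulo-2 division of 101000110110100 by 11001:
  pos 0: 10100 XOR 11001 = 01101
  pos 1: 11010 XOR 11001 = 00011
  pos 4: 11110 XOR 11001 = 00111
  pos 6: 11111 XOR 11001 = 00110
  pos 8: 11001 XOR 11001 = 00000
Remainder = 0000 (zero — the frame passes the CRC check).

0000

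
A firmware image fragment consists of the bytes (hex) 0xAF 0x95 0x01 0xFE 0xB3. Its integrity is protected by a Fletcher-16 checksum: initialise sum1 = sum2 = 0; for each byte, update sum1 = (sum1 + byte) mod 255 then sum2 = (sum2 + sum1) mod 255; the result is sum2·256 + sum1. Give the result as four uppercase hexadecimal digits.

79F8

Running sums (mod 255):
  after byte 0 (0xAF): sum1=175, sum2=175
  after byte 1 (0x95): sum1=69, sum2=244
  after byte 2 (0x01): sum1=70, sum2=59
  after byte 3 (0xFE): sum1=69, sum2=128
  after byte 4 (0xB3): sum1=248, sum2=121
Checksum = sum2·256 + sum1 = 121·256 + 248 = 31224 = 0x79F8.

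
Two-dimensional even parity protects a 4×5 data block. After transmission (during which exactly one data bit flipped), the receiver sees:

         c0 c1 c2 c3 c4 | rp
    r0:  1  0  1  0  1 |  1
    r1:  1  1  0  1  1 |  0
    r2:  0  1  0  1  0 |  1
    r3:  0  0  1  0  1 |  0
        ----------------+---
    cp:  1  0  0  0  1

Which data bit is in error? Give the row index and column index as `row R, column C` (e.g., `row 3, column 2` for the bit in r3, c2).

row 2, column 0

Recompute each row's even parity and compare to rp:
  r0: data parity 1, sent rp 1 → ok
  r1: data parity 0, sent rp 0 → ok
  r2: data parity 0, sent rp 1 → mismatch
  r3: data parity 0, sent rp 0 → ok
Recompute each column's even parity and compare to cp:
  c0: data parity 0, sent cp 1 → mismatch
  c1: data parity 0, sent cp 0 → ok
  c2: data parity 0, sent cp 0 → ok
  c3: data parity 0, sent cp 0 → ok
  c4: data parity 1, sent cp 1 → ok
Exactly one row (r2) and one column (c0) fail → the flipped bit is at their intersection.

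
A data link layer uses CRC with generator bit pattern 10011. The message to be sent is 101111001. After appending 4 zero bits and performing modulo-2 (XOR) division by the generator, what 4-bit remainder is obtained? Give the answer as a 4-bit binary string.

1111

Append 4 zeros: 1011110010000. Divide by 10011 (XOR where the leading bit is 1):
  pos 0: 10111 XOR 10011 = 00100
  pos 2: 10010 XOR 10011 = 00001
  pos 6: 10100 XOR 10011 = 00111
  pos 8: 11100 XOR 10011 = 01111
Remainder (last 4 bits) = 1111. This is the CRC / FCS.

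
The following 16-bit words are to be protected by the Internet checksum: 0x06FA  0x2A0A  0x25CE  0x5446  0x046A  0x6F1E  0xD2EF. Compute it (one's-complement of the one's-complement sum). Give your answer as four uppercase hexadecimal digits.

One's-complement addition (fold any carry out of bit 15 back into bit 0):
  0x06FA + 0x2A0A = 0x03104
  0x3104 + 0x25CE = 0x056D2
  0x56D2 + 0x5446 = 0x0AB18
  0xAB18 + 0x046A = 0x0AF82
  0xAF82 + 0x6F1E = 0x11EA0 → wrap carry → 0x1EA1
  0x1EA1 + 0xD2EF = 0x0F190
One's-complement sum = 0xF190.
Checksum = ~0xF190 & 0xFFFF = 0x0E6F.

0E6F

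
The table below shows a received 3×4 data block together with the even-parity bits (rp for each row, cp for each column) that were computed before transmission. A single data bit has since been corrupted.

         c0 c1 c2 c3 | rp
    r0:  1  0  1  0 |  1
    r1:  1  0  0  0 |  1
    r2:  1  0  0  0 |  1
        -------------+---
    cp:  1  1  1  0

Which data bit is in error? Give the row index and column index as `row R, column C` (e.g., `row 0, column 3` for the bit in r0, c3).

row 0, column 1

Recompute each row's even parity and compare to rp:
  r0: data parity 0, sent rp 1 → mismatch
  r1: data parity 1, sent rp 1 → ok
  r2: data parity 1, sent rp 1 → ok
Recompute each column's even parity and compare to cp:
  c0: data parity 1, sent cp 1 → ok
  c1: data parity 0, sent cp 1 → mismatch
  c2: data parity 1, sent cp 1 → ok
  c3: data parity 0, sent cp 0 → ok
Exactly one row (r0) and one column (c1) fail → the flipped bit is at their intersection.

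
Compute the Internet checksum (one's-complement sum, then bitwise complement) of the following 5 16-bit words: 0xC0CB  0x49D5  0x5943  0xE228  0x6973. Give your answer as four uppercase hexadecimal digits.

507F

One's-complement addition (fold any carry out of bit 15 back into bit 0):
  0xC0CB + 0x49D5 = 0x10AA0 → wrap carry → 0x0AA1
  0x0AA1 + 0x5943 = 0x063E4
  0x63E4 + 0xE228 = 0x1460C → wrap carry → 0x460D
  0x460D + 0x6973 = 0x0AF80
One's-complement sum = 0xAF80.
Checksum = ~0xAF80 & 0xFFFF = 0x507F.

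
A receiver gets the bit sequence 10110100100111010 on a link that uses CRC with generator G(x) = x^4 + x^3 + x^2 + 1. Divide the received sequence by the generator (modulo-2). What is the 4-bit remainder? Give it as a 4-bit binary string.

0100

Modulo-2 division of 10110100100111010 by 11101:
  pos 0: 10110 XOR 11101 = 01011
  pos 1: 10111 XOR 11101 = 01010
  pos 2: 10100 XOR 11101 = 01001
  pos 3: 10010 XOR 11101 = 01111
  pos 4: 11111 XOR 11101 = 00010
  pos 7: 10001 XOR 11101 = 01100
  pos 8: 11001 XOR 11101 = 00100
  pos 10: 10010 XOR 11101 = 01111
  pos 11: 11111 XOR 11101 = 00010
Remainder = 0100 (nonzero — an error is detected).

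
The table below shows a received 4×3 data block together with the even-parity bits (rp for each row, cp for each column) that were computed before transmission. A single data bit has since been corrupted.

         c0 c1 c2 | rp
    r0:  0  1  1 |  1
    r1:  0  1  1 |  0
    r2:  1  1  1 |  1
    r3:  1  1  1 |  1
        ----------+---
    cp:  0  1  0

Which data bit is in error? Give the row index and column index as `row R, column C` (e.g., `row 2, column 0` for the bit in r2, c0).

Recompute each row's even parity and compare to rp:
  r0: data parity 0, sent rp 1 → mismatch
  r1: data parity 0, sent rp 0 → ok
  r2: data parity 1, sent rp 1 → ok
  r3: data parity 1, sent rp 1 → ok
Recompute each column's even parity and compare to cp:
  c0: data parity 0, sent cp 0 → ok
  c1: data parity 0, sent cp 1 → mismatch
  c2: data parity 0, sent cp 0 → ok
Exactly one row (r0) and one column (c1) fail → the flipped bit is at their intersection.

row 0, column 1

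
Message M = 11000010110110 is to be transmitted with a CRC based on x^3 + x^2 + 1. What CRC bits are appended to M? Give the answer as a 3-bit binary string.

100

Append 3 zeros: 11000010110110000. Divide by 1101 (XOR where the leading bit is 1):
  pos 0: 1100 XOR 1101 = 0001
  pos 3: 1001 XOR 1101 = 0100
  pos 4: 1000 XOR 1101 = 0101
  pos 5: 1011 XOR 1101 = 0110
  pos 6: 1101 XOR 1101 = 0000
  pos 11: 1100 XOR 1101 = 0001
Remainder (last 3 bits) = 100. This is the CRC / FCS.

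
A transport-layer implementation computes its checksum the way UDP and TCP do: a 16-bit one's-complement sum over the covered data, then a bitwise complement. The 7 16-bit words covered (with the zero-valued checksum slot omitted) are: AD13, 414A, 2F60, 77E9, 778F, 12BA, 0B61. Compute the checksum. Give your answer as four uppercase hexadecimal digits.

One's-complement addition (fold any carry out of bit 15 back into bit 0):
  0xAD13 + 0x414A = 0x0EE5D
  0xEE5D + 0x2F60 = 0x11DBD → wrap carry → 0x1DBE
  0x1DBE + 0x77E9 = 0x095A7
  0x95A7 + 0x778F = 0x10D36 → wrap carry → 0x0D37
  0x0D37 + 0x12BA = 0x01FF1
  0x1FF1 + 0x0B61 = 0x02B52
One's-complement sum = 0x2B52.
Checksum = ~0x2B52 & 0xFFFF = 0xD4AD.

D4AD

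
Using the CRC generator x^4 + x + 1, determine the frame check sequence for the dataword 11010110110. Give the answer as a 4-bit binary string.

Append 4 zeros: 110101101100000. Divide by 10011 (XOR where the leading bit is 1):
  pos 0: 11010 XOR 10011 = 01001
  pos 1: 10011 XOR 10011 = 00000
  pos 6: 10110 XOR 10011 = 00101
  pos 8: 10100 XOR 10011 = 00111
  pos 10: 11100 XOR 10011 = 01111
Remainder (last 4 bits) = 1111. This is the CRC / FCS.

1111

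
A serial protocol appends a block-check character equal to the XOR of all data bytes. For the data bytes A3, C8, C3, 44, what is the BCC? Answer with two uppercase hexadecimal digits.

EC

XOR the bytes together:
  start with 0xA3
  0xA3 ⊕ 0xC8 = 0x6B
  0x6B ⊕ 0xC3 = 0xA8
  0xA8 ⊕ 0x44 = 0xEC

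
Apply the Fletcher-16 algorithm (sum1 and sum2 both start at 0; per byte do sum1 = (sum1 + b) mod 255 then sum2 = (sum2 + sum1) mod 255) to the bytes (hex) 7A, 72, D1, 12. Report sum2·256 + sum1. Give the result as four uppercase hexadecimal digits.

F6D0

Running sums (mod 255):
  after byte 0 (7A): sum1=122, sum2=122
  after byte 1 (72): sum1=236, sum2=103
  after byte 2 (D1): sum1=190, sum2=38
  after byte 3 (12): sum1=208, sum2=246
Checksum = sum2·256 + sum1 = 246·256 + 208 = 63184 = 0xF6D0.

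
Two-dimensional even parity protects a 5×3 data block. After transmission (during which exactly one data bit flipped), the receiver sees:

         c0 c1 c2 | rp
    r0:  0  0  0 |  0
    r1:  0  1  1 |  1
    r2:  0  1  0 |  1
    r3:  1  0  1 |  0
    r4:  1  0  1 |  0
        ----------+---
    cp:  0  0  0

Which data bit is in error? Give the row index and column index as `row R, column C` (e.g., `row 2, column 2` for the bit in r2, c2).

Recompute each row's even parity and compare to rp:
  r0: data parity 0, sent rp 0 → ok
  r1: data parity 0, sent rp 1 → mismatch
  r2: data parity 1, sent rp 1 → ok
  r3: data parity 0, sent rp 0 → ok
  r4: data parity 0, sent rp 0 → ok
Recompute each column's even parity and compare to cp:
  c0: data parity 0, sent cp 0 → ok
  c1: data parity 0, sent cp 0 → ok
  c2: data parity 1, sent cp 0 → mismatch
Exactly one row (r1) and one column (c2) fail → the flipped bit is at their intersection.

row 1, column 2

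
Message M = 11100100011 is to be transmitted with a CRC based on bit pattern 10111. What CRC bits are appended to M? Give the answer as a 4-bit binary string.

Append 4 zeros: 111001000110000. Divide by 10111 (XOR where the leading bit is 1):
  pos 0: 11100 XOR 10111 = 01011
  pos 1: 10111 XOR 10111 = 00000
  pos 9: 11000 XOR 10111 = 01111
  pos 10: 11110 XOR 10111 = 01001
Remainder (last 4 bits) = 1001. This is the CRC / FCS.

1001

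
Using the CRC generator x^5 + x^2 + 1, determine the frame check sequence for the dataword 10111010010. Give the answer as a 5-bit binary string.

11010

Append 5 zeros: 1011101001000000. Divide by 100101 (XOR where the leading bit is 1):
  pos 0: 101110 XOR 100101 = 001011
  pos 2: 101110 XOR 100101 = 001011
  pos 4: 101101 XOR 100101 = 001000
  pos 6: 100000 XOR 100101 = 000101
  pos 9: 101000 XOR 100101 = 001101
Remainder (last 5 bits) = 11010. This is the CRC / FCS.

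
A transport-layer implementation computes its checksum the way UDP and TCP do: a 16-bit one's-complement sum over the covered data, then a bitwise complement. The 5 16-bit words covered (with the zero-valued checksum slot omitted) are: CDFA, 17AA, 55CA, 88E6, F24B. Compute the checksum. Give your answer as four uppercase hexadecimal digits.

One's-complement addition (fold any carry out of bit 15 back into bit 0):
  0xCDFA + 0x17AA = 0x0E5A4
  0xE5A4 + 0x55CA = 0x13B6E → wrap carry → 0x3B6F
  0x3B6F + 0x88E6 = 0x0C455
  0xC455 + 0xF24B = 0x1B6A0 → wrap carry → 0xB6A1
One's-complement sum = 0xB6A1.
Checksum = ~0xB6A1 & 0xFFFF = 0x495E.

495E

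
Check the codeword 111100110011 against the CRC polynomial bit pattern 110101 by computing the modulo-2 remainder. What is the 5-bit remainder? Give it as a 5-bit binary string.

Modulo-2 division of 111100110011 by 110101:
  pos 0: 111100 XOR 110101 = 001001
  pos 2: 100111 XOR 110101 = 010010
  pos 3: 100100 XOR 110101 = 010001
  pos 4: 100010 XOR 110101 = 010111
  pos 5: 101111 XOR 110101 = 011010
  pos 6: 110101 XOR 110101 = 000000
Remainder = 00000 (zero — the frame passes the CRC check).

00000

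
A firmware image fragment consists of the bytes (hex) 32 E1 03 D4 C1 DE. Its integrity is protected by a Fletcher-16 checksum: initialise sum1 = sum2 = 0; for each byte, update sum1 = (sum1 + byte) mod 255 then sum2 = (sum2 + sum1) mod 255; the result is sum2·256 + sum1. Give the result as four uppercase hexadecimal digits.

838C

Running sums (mod 255):
  after byte 0 (32): sum1=50, sum2=50
  after byte 1 (E1): sum1=20, sum2=70
  after byte 2 (03): sum1=23, sum2=93
  after byte 3 (D4): sum1=235, sum2=73
  after byte 4 (C1): sum1=173, sum2=246
  after byte 5 (DE): sum1=140, sum2=131
Checksum = sum2·256 + sum1 = 131·256 + 140 = 33676 = 0x838C.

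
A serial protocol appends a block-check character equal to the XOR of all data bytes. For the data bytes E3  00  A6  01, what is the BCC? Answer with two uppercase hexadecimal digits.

44

XOR the bytes together:
  start with 0xE3
  0xE3 ⊕ 0x00 = 0xE3
  0xE3 ⊕ 0xA6 = 0x45
  0x45 ⊕ 0x01 = 0x44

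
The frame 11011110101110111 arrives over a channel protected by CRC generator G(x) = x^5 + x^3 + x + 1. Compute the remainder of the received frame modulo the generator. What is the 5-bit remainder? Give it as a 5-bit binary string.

Modulo-2 division of 11011110101110111 by 101011:
  pos 0: 110111 XOR 101011 = 011100
  pos 1: 111001 XOR 101011 = 010010
  pos 2: 100100 XOR 101011 = 001111
  pos 4: 111110 XOR 101011 = 010101
  pos 5: 101011 XOR 101011 = 000000
  pos 11: 110111 XOR 101011 = 011100
Remainder = 11100 (nonzero — an error is detected).

11100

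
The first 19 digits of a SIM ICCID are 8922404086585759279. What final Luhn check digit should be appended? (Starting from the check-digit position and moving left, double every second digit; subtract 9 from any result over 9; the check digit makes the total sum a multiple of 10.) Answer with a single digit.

Partial digits right→left: 9 7 2 9 5 7 5 8 5 6 8 0 4 0 4 2 2 9 8
Double every second digit counting from the check-digit position (so the 1st, 3rd, 5th, ... of the partial from the right).
  doubled (with −9 where >9): 9 4 1 1 1 7 8 8 4 7 → sum 50
  kept as-is: 7 9 7 8 6 0 0 2 9 → sum 48
Total = 50 + 48 = 98.
Check digit = (10 − (98 mod 10)) mod 10 = 2.

2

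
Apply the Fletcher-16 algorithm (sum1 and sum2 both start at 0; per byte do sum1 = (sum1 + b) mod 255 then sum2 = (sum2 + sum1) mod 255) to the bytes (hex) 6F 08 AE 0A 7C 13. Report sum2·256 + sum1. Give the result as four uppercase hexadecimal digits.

Running sums (mod 255):
  after byte 0 (6F): sum1=111, sum2=111
  after byte 1 (08): sum1=119, sum2=230
  after byte 2 (AE): sum1=38, sum2=13
  after byte 3 (0A): sum1=48, sum2=61
  after byte 4 (7C): sum1=172, sum2=233
  after byte 5 (13): sum1=191, sum2=169
Checksum = sum2·256 + sum1 = 169·256 + 191 = 43455 = 0xA9BF.

A9BF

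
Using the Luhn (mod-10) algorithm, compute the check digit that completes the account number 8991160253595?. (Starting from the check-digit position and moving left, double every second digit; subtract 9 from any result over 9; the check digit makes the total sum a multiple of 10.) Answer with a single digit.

9

Partial digits right→left: 5 9 5 3 5 2 0 6 1 1 9 9 8
Double every second digit counting from the check-digit position (so the 1st, 3rd, 5th, ... of the partial from the right).
  doubled (with −9 where >9): 1 1 1 0 2 9 7 → sum 21
  kept as-is: 9 3 2 6 1 9 → sum 30
Total = 21 + 30 = 51.
Check digit = (10 − (51 mod 10)) mod 10 = 9.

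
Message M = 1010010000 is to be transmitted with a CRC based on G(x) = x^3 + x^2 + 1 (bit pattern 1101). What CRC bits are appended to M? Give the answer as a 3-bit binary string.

111

Append 3 zeros: 1010010000000. Divide by 1101 (XOR where the leading bit is 1):
  pos 0: 1010 XOR 1101 = 0111
  pos 1: 1110 XOR 1101 = 0011
  pos 3: 1110 XOR 1101 = 0011
  pos 5: 1100 XOR 1101 = 0001
  pos 8: 1000 XOR 1101 = 0101
  pos 9: 1010 XOR 1101 = 0111
Remainder (last 3 bits) = 111. This is the CRC / FCS.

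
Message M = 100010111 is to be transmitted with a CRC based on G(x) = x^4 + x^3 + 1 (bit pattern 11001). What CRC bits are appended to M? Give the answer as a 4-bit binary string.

0000

Append 4 zeros: 1000101110000. Divide by 11001 (XOR where the leading bit is 1):
  pos 0: 10001 XOR 11001 = 01000
  pos 1: 10000 XOR 11001 = 01001
  pos 2: 10011 XOR 11001 = 01010
  pos 3: 10101 XOR 11001 = 01100
  pos 4: 11001 XOR 11001 = 00000
Remainder (last 4 bits) = 0000. This is the CRC / FCS.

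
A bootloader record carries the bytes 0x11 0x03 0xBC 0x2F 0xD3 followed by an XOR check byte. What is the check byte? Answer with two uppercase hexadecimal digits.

52

XOR the bytes together:
  start with 0x11
  0x11 ⊕ 0x03 = 0x12
  0x12 ⊕ 0xBC = 0xAE
  0xAE ⊕ 0x2F = 0x81
  0x81 ⊕ 0xD3 = 0x52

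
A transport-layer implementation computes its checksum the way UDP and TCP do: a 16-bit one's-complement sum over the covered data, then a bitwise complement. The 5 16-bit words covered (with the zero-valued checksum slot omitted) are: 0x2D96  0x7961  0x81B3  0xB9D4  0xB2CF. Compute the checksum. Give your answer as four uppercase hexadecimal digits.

One's-complement addition (fold any carry out of bit 15 back into bit 0):
  0x2D96 + 0x7961 = 0x0A6F7
  0xA6F7 + 0x81B3 = 0x128AA → wrap carry → 0x28AB
  0x28AB + 0xB9D4 = 0x0E27F
  0xE27F + 0xB2CF = 0x1954E → wrap carry → 0x954F
One's-complement sum = 0x954F.
Checksum = ~0x954F & 0xFFFF = 0x6AB0.

6AB0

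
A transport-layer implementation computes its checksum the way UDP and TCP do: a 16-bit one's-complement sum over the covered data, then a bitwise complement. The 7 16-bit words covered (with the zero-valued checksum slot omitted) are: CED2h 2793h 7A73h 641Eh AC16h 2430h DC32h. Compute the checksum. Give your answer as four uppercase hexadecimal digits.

7E8E

One's-complement addition (fold any carry out of bit 15 back into bit 0):
  0xCED2 + 0x2793 = 0x0F665
  0xF665 + 0x7A73 = 0x170D8 → wrap carry → 0x70D9
  0x70D9 + 0x641E = 0x0D4F7
  0xD4F7 + 0xAC16 = 0x1810D → wrap carry → 0x810E
  0x810E + 0x2430 = 0x0A53E
  0xA53E + 0xDC32 = 0x18170 → wrap carry → 0x8171
One's-complement sum = 0x8171.
Checksum = ~0x8171 & 0xFFFF = 0x7E8E.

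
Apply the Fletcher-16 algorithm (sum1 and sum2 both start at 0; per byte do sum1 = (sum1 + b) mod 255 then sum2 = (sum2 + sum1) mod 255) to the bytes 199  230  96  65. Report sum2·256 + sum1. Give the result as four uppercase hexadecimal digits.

D550

Running sums (mod 255):
  after byte 0 (199): sum1=199, sum2=199
  after byte 1 (230): sum1=174, sum2=118
  after byte 2 (96): sum1=15, sum2=133
  after byte 3 (65): sum1=80, sum2=213
Checksum = sum2·256 + sum1 = 213·256 + 80 = 54608 = 0xD550.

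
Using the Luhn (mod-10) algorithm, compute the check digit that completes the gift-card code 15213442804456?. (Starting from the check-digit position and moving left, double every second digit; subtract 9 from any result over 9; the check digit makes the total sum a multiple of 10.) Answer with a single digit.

Partial digits right→left: 6 5 4 4 0 8 2 4 4 3 1 2 5 1
Double every second digit counting from the check-digit position (so the 1st, 3rd, 5th, ... of the partial from the right).
  doubled (with −9 where >9): 3 8 0 4 8 2 1 → sum 26
  kept as-is: 5 4 8 4 3 2 1 → sum 27
Total = 26 + 27 = 53.
Check digit = (10 − (53 mod 10)) mod 10 = 7.

7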